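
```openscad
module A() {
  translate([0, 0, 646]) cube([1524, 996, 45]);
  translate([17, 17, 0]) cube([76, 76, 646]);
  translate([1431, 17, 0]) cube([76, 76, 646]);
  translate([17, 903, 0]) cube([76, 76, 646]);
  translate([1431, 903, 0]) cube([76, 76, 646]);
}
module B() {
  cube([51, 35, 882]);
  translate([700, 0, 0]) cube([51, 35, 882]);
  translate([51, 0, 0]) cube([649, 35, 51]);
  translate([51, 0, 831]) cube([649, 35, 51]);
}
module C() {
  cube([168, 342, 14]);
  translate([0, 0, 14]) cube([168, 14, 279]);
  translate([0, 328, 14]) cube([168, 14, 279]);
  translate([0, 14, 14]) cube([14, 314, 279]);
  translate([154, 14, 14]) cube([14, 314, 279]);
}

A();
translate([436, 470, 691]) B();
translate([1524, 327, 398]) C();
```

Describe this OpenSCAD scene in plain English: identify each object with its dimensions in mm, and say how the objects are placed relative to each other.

A is a table: top 1524 mm (x) × 996 mm (y), 45 mm thick, upper face at z = 691 mm, on four 76×76 mm square legs, each inset 17 mm from the nearest pair of top edges, running from z = 0 to the bottom of the top.

B is a picture frame with a 649×780 mm rectangular opening (x by z) and a uniform 51 mm border on every side. Frame depth is 35 mm along y. It is built from two vertical stiles running the full outside height and two horizontal rails spanning the gap between the stiles.

C is an open storage box with external size 168×342×293 mm and wall thickness 14 mm (the base is also 14 mm thick). The base covers the whole footprint; the four walls stand on the base, with the y-facing walls full-width and the x-facing walls fitting between their inner faces.

The picture frame is on top of the table. The open box is beside the table with their tops flush at z = 691.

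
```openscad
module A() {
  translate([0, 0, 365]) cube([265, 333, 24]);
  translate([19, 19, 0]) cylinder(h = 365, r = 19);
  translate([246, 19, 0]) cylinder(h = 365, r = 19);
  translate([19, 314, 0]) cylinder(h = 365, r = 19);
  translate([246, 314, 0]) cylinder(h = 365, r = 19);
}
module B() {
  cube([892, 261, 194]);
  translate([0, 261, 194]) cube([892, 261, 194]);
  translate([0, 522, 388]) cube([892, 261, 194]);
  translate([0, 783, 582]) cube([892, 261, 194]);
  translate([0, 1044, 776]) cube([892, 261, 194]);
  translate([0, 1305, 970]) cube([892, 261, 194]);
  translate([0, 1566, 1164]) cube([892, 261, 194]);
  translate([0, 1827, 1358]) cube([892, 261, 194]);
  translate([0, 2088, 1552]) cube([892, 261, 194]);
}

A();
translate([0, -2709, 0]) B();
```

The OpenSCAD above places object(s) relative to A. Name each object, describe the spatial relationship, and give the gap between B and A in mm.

A is a stool. B is a staircase. The staircase is on the floor beside the stool on its −y side. The gap between the staircase and the stool is 360 mm.

The staircase's nearest face is 360 mm from the stool's −y face.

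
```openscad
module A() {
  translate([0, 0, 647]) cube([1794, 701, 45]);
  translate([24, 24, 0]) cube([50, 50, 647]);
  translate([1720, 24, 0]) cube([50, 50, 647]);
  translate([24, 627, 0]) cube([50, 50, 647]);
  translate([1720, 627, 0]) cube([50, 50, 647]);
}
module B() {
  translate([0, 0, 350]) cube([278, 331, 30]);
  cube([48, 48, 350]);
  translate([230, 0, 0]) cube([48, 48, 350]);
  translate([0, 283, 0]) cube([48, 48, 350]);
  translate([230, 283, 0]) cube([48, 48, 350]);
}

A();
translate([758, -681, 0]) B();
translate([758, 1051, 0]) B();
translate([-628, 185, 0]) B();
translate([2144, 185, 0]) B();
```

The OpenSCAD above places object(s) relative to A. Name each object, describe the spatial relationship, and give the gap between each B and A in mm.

Each stool's nearest face is 350 mm from the table's bounding box.

A is a table. B is a stool. Four stools sit around the table at the −y, +y, −x, +x sides. The gap between each stool and the table is 350 mm.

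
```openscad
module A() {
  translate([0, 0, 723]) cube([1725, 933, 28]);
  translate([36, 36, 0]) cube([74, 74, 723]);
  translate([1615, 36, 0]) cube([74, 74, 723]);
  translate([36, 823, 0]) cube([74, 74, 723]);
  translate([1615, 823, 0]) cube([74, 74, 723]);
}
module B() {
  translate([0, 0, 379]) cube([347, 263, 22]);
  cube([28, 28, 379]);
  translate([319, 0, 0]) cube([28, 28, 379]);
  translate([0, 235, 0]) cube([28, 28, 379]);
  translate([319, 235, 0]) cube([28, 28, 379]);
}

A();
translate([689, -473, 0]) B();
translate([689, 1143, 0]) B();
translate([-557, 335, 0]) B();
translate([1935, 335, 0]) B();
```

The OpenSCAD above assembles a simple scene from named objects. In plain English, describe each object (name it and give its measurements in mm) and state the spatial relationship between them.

A is a table with a 1725×933 mm rectangular top, 28 mm thick, top surface at z = 751 mm, supported by four 74×74 mm square legs, each inset 36 mm from the nearest pair of top edges, running from the floor.

B is a simple wooden stool: a rectangular seat 347 mm (x) by 263 mm (y), 22 mm thick, top face at z = 401 mm, on four square legs, each 28×28 mm in cross-section. The legs rest on z = 0, each flush with a corner of the seat.

Four stools sit around the table at the −y, +y, −x, +x sides.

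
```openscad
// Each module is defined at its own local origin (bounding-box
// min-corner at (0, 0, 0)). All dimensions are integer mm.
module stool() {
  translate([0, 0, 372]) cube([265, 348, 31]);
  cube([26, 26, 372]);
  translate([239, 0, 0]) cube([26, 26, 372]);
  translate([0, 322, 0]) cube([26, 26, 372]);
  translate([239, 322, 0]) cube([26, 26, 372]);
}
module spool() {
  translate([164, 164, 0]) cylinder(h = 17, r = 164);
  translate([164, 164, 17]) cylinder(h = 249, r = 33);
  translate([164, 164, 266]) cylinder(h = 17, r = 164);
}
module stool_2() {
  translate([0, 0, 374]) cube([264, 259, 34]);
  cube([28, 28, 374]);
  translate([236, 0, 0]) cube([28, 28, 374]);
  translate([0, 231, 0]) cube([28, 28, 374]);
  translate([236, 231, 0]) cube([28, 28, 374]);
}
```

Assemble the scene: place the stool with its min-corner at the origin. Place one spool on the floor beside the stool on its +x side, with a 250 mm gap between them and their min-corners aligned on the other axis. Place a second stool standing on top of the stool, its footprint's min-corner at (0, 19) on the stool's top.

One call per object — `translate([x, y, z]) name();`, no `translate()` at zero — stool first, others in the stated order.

stool();
translate([515, 0, 0]) spool();
translate([0, 19, 403]) stool_2();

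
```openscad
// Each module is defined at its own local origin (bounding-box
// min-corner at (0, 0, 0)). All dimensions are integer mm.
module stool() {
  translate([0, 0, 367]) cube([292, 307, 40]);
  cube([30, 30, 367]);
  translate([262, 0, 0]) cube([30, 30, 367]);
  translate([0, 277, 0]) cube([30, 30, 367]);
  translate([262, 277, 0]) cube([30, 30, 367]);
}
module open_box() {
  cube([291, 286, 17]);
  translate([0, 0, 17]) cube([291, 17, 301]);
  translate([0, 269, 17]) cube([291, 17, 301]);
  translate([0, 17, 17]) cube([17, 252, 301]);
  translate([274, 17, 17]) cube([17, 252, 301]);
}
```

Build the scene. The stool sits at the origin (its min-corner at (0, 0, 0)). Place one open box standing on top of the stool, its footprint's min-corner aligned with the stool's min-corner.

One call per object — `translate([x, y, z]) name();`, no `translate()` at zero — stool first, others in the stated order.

stool();
translate([0, 0, 407]) open_box();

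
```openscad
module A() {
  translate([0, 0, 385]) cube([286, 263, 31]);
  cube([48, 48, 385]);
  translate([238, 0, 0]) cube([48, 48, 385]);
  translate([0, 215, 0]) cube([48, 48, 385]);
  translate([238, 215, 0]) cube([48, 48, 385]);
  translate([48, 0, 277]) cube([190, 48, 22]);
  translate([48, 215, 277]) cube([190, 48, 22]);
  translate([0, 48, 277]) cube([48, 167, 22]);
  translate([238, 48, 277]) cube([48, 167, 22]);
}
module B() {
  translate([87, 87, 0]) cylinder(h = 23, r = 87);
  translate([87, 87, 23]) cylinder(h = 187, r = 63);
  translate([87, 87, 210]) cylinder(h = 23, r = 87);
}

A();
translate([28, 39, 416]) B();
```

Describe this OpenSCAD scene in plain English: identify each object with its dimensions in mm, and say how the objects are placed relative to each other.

A is a simple wooden stool: a rectangular seat 286 mm (x) by 263 mm (y), 31 mm thick, top face at z = 416 mm, on four square legs, each 48×48 mm in cross-section. The legs rest on z = 0, each flush with a corner of the seat. Four stretchers, 48 mm wide and 22 mm tall, connect adjacent legs with their undersides at z = 277 mm, each running between the inner faces of the legs it joins and aligned with the legs' outer faces on the other axis.

B is a spool: two coaxial disc flanges of radius 87 mm and thickness 23 mm, joined by a core cylinder of radius 63 mm and height 187 mm. The lower flange rests on z = 0 and the three cylinders share a vertical axis.

The spool is on top of the stool.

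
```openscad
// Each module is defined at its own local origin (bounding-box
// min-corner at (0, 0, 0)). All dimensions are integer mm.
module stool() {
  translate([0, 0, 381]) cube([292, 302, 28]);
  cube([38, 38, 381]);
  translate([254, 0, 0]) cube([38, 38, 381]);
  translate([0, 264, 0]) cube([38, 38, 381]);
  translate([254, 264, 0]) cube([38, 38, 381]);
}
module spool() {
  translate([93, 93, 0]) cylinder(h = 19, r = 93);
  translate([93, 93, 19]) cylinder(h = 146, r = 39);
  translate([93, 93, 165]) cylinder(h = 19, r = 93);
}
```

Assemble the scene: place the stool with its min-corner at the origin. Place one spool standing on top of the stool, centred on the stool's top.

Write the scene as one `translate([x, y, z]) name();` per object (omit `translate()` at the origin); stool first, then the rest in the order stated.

stool();
translate([53, 58, 409]) spool();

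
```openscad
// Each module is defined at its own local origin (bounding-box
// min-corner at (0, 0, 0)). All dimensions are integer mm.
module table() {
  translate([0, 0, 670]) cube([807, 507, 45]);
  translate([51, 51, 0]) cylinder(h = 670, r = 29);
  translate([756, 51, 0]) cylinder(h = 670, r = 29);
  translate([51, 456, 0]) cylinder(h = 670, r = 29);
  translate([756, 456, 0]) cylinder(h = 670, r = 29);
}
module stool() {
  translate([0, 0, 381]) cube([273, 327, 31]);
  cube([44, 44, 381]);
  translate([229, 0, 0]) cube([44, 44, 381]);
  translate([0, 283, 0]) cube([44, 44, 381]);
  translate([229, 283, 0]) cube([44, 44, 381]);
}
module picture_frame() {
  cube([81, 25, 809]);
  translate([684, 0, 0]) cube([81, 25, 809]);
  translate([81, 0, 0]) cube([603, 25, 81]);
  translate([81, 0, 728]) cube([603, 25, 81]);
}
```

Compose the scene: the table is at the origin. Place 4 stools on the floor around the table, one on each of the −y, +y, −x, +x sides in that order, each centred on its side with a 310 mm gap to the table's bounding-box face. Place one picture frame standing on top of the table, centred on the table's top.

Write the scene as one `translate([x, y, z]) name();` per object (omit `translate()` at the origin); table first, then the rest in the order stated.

table();
translate([267, -637, 0]) stool();
translate([267, 817, 0]) stool();
translate([-583, 90, 0]) stool();
translate([1117, 90, 0]) stool();
translate([21, 241, 715]) picture_frame();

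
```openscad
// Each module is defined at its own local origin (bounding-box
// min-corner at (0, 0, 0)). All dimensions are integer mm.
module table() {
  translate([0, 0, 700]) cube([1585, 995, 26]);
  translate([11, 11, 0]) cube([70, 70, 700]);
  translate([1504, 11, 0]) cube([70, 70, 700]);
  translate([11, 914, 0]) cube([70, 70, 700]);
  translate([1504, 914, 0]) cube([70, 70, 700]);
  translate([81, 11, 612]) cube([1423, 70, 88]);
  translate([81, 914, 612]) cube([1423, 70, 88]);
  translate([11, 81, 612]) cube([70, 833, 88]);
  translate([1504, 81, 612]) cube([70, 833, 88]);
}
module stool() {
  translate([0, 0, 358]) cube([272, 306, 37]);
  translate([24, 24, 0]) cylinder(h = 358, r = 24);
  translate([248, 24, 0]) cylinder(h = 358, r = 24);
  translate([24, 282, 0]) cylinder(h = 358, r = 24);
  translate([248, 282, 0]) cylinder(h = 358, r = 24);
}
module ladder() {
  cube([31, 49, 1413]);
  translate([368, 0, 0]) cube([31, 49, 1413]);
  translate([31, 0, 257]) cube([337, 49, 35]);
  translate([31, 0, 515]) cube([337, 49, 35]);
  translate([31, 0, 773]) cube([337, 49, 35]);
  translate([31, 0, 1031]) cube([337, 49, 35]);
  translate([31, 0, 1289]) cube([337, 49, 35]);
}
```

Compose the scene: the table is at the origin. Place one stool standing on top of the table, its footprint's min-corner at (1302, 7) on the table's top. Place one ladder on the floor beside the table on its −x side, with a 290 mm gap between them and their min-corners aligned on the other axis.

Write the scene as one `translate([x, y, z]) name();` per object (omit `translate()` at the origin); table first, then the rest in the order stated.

table();
translate([1302, 7, 726]) stool();
translate([-689, 0, 0]) ladder();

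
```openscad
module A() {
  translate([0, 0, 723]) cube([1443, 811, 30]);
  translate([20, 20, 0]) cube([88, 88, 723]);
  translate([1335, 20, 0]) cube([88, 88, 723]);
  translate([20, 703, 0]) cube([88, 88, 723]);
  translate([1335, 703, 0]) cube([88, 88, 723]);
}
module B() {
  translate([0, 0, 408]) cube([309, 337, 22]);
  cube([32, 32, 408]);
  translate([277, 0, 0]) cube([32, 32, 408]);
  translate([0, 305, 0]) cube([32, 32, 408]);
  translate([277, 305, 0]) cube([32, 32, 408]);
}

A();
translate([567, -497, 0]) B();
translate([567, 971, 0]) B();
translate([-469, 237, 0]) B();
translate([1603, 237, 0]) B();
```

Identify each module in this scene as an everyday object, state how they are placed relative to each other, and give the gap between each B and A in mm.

A is a table. B is a stool. Four stools sit around the table at the −y, +y, −x, +x sides. The gap between each stool and the table is 160 mm.

Each stool's nearest face is 160 mm from the table's bounding box.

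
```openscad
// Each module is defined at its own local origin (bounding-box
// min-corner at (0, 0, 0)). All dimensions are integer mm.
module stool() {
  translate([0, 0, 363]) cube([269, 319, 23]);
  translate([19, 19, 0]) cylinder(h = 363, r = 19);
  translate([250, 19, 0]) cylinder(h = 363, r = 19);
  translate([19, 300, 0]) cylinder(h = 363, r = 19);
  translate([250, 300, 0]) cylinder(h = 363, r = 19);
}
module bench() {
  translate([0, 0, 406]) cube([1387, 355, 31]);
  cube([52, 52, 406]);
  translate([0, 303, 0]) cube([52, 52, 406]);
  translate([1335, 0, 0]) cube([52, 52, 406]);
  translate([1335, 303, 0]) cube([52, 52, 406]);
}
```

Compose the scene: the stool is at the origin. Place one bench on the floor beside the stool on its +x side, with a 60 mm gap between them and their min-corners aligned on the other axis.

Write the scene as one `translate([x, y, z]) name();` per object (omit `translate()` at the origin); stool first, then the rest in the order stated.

stool();
translate([329, 0, 0]) bench();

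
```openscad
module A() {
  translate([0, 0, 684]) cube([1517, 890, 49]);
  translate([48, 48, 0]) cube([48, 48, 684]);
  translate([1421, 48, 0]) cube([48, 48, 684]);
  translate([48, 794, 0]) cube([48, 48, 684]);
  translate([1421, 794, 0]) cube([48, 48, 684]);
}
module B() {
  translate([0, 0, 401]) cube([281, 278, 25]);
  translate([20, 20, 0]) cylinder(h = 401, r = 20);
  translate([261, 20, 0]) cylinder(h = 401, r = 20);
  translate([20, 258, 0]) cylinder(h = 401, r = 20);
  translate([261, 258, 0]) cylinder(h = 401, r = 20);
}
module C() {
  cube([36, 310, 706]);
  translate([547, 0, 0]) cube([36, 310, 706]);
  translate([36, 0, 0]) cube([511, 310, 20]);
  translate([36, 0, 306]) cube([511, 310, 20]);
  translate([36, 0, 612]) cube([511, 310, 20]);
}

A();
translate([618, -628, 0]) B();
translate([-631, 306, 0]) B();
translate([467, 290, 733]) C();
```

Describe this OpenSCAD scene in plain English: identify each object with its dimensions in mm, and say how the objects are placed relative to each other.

A is a table: top 1517 mm (x) × 890 mm (y), 49 mm thick, upper face at z = 733 mm, on four 48×48 mm square legs, each inset 48 mm from the nearest pair of top edges, running from z = 0 to the bottom of the top.

B is a four-legged stool. The seat is a 281×278×25 mm slab whose top surface is at z = 426 mm; four round legs, each 40 mm in diameter, run from the floor (z = 0) to the underside of the seat, each leg's axis is inset half a diameter from the nearest pair of seat edges (so the leg's bounding box is flush with the corner).

C is a bookshelf 583 mm wide overall, 310 mm deep and 706 mm tall. The two sides are 36 mm thick vertical panels. 3 horizontal shelves of 20 mm thickness span between the inner faces of the sides; the lowest shelf sits on the floor and shelves are stacked with a clear vertical gap of 286 mm between each pair.

Two stools sit around the table at the −y, −x sides. The bookshelf is on top of the table, centred.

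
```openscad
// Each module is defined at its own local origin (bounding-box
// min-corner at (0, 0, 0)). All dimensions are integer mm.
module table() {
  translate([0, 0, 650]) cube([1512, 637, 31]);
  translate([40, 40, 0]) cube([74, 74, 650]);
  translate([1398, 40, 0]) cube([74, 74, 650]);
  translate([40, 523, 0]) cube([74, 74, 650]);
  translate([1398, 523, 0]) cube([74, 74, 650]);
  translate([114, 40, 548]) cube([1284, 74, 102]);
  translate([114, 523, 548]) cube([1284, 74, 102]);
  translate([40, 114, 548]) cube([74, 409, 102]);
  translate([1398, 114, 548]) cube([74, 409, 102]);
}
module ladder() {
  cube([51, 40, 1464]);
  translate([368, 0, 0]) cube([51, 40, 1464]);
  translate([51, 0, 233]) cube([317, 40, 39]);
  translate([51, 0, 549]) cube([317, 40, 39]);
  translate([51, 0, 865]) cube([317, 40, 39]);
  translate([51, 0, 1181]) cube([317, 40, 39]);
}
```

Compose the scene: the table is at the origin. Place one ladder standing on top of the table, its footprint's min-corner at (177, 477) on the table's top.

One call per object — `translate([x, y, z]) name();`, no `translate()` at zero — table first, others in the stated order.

table();
translate([177, 477, 681]) ladder();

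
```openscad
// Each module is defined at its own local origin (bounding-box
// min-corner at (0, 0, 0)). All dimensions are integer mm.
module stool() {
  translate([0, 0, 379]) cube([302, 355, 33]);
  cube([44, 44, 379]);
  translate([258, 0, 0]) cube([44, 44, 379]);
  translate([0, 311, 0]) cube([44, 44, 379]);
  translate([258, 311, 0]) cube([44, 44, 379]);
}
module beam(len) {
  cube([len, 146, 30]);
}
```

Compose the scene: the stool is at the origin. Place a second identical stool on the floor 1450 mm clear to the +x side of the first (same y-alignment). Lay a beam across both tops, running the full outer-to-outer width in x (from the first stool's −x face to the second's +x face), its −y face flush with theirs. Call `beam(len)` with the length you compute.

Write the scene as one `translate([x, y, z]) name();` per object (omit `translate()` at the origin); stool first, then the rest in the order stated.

stool();
translate([1752, 0, 0]) stool();
translate([0, 0, 412]) beam(2054);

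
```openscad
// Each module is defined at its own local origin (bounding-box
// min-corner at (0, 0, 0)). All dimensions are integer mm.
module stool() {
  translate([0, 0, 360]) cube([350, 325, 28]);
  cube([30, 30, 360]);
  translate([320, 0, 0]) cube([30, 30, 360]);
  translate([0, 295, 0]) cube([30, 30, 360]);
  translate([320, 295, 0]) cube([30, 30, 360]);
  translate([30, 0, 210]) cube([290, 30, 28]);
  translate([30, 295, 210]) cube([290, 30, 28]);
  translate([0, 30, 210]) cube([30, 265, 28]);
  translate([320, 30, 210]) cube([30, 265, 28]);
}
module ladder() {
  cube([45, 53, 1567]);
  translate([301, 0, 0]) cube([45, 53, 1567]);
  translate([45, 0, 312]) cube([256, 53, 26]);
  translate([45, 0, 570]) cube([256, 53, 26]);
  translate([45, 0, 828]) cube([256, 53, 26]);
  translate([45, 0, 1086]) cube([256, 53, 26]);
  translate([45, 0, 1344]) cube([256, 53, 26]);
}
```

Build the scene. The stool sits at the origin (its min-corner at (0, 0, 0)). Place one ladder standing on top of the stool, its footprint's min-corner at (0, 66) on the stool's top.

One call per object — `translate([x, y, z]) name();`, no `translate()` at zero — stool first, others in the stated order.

stool();
translate([0, 66, 388]) ladder();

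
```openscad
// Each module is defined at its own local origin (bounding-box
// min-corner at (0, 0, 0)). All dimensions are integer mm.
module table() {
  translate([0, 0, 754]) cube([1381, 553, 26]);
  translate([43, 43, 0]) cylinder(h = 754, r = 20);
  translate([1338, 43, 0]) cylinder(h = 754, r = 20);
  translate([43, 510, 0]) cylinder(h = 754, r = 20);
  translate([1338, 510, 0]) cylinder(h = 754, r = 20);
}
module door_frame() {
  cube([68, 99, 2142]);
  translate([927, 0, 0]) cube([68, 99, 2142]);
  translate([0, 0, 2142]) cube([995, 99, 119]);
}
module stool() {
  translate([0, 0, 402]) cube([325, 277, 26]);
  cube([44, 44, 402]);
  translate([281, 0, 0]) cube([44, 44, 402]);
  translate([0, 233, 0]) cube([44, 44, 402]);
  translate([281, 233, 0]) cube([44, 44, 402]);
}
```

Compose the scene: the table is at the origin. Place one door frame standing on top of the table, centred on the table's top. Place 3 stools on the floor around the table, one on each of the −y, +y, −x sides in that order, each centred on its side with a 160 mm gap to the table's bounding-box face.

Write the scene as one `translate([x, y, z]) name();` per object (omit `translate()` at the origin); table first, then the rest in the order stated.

table();
translate([193, 227, 780]) door_frame();
translate([528, -437, 0]) stool();
translate([528, 713, 0]) stool();
translate([-485, 138, 0]) stool();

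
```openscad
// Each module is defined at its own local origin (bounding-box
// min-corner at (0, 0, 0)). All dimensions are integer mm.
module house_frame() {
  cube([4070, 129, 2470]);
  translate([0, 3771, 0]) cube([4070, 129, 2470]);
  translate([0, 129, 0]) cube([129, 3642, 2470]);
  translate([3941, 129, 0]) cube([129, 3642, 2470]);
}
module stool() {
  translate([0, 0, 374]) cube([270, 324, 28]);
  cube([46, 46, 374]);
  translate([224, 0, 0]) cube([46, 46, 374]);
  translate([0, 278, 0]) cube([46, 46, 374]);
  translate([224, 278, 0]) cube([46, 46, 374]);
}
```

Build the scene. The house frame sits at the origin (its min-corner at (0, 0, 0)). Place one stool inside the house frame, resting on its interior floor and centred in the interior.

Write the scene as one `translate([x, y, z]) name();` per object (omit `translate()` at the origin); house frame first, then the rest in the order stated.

house_frame();
translate([1900, 1788, 0]) stool();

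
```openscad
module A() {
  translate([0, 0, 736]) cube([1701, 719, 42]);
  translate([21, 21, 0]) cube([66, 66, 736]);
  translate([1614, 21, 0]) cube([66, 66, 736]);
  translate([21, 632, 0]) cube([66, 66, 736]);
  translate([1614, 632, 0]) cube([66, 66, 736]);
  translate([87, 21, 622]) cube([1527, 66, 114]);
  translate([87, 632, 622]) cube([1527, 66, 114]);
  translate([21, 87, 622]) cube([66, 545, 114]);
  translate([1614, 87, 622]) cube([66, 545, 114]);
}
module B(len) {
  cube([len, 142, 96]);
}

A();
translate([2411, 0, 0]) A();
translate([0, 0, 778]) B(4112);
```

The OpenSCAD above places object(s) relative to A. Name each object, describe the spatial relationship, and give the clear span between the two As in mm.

Second table starts at x = 2411; first ends at x = 1701; clear span = 2411 − 1701 = 710 mm.

A is a table. B is a beam. A beam spans the tops of two tables. The clear span between the two tables is 710 mm.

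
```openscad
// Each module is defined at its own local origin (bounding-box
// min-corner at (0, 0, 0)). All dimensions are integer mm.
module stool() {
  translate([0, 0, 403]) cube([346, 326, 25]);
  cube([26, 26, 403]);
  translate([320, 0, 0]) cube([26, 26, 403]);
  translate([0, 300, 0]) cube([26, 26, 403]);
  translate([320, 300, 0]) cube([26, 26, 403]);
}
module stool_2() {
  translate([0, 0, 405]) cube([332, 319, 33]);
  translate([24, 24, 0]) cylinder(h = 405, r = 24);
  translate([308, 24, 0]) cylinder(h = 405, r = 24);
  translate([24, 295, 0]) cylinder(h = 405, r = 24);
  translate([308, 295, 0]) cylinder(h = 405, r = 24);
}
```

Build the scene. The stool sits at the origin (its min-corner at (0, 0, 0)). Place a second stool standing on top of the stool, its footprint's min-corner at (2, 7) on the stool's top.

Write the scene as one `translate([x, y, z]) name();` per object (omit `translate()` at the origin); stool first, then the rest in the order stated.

stool();
translate([2, 7, 428]) stool_2();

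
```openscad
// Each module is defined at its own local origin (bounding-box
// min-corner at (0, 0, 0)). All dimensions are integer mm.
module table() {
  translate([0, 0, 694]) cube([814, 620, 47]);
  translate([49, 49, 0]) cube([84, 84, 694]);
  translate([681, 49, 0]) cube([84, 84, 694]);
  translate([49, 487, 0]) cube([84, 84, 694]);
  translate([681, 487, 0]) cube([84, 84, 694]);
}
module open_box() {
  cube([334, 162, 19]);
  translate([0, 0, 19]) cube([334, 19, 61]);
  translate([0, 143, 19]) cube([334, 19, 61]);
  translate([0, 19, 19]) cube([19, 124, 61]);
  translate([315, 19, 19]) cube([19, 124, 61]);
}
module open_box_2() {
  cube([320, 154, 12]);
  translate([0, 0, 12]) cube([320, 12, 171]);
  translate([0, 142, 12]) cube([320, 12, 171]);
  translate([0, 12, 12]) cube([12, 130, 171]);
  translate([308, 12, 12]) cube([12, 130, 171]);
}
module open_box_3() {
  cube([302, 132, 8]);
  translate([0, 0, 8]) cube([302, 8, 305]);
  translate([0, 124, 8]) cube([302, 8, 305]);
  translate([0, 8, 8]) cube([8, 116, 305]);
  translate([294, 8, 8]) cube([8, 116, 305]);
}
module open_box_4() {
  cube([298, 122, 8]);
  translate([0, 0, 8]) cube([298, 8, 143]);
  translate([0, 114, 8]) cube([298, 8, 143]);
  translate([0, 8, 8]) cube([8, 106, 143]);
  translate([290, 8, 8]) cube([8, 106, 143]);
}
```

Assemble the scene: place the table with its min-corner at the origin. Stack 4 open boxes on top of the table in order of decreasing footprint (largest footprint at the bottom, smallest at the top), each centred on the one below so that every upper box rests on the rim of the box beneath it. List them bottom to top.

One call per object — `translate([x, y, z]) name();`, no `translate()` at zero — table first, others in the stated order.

table();
translate([240, 229, 741]) open_box();
translate([247, 233, 821]) open_box_2();
translate([256, 244, 1004]) open_box_3();
translate([258, 249, 1317]) open_box_4();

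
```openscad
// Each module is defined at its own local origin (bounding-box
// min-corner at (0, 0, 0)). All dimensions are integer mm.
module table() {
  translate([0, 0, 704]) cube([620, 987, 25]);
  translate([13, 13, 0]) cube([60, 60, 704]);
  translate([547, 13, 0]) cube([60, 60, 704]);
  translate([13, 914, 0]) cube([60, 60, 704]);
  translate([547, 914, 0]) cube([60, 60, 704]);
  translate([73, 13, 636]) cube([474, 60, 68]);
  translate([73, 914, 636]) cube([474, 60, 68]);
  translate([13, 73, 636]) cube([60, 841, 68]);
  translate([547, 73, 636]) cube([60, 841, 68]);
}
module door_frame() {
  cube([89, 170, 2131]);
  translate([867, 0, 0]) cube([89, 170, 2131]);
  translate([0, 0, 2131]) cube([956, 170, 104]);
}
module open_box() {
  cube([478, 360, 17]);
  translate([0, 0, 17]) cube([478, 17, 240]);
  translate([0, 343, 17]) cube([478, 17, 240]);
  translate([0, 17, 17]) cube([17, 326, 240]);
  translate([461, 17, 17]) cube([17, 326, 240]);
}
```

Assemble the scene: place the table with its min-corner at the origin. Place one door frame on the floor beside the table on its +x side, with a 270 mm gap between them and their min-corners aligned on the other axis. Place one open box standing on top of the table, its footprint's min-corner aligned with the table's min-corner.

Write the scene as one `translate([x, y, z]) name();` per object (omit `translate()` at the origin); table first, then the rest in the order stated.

table();
translate([890, 0, 0]) door_frame();
translate([0, 0, 729]) open_box();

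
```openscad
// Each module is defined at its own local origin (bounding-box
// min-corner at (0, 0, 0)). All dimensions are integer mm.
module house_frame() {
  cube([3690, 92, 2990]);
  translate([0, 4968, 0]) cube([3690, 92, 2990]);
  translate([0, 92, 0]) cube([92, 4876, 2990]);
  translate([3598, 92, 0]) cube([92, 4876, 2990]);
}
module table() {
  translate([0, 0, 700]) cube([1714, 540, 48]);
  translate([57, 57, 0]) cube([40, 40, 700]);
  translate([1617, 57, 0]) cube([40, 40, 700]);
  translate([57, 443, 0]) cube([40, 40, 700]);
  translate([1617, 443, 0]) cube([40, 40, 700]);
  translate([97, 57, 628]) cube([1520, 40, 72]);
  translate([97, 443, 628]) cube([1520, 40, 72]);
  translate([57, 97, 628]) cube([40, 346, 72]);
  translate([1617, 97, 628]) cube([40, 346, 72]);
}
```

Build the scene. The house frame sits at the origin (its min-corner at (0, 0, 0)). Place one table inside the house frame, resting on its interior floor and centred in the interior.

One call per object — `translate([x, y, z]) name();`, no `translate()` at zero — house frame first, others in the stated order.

house_frame();
translate([988, 2260, 0]) table();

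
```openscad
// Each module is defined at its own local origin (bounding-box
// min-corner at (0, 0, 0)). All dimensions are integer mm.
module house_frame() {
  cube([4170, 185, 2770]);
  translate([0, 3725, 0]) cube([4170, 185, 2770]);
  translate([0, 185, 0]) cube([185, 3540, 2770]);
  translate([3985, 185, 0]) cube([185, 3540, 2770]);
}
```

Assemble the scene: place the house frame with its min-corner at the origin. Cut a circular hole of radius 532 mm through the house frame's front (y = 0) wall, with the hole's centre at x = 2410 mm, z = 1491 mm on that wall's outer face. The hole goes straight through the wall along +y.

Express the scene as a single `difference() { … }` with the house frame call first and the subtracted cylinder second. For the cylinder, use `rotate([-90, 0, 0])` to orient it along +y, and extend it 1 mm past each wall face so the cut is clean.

difference() {
  house_frame();
  translate([2410, -1, 1491]) rotate([-90, 0, 0]) cylinder(h = 187, r = 532);
}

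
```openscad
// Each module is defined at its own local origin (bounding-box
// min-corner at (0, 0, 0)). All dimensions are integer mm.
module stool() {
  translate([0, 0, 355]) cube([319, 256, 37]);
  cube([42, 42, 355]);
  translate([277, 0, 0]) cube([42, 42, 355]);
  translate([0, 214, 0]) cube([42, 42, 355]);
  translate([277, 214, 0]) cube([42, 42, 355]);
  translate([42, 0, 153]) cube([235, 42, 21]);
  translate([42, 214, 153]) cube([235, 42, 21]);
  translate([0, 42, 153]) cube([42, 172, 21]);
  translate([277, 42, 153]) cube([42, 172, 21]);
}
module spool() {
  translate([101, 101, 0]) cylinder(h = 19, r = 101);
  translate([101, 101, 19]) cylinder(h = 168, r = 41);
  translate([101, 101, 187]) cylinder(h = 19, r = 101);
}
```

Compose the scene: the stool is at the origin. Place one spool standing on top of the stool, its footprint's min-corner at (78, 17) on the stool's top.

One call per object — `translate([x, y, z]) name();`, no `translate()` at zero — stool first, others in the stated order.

stool();
translate([78, 17, 392]) spool();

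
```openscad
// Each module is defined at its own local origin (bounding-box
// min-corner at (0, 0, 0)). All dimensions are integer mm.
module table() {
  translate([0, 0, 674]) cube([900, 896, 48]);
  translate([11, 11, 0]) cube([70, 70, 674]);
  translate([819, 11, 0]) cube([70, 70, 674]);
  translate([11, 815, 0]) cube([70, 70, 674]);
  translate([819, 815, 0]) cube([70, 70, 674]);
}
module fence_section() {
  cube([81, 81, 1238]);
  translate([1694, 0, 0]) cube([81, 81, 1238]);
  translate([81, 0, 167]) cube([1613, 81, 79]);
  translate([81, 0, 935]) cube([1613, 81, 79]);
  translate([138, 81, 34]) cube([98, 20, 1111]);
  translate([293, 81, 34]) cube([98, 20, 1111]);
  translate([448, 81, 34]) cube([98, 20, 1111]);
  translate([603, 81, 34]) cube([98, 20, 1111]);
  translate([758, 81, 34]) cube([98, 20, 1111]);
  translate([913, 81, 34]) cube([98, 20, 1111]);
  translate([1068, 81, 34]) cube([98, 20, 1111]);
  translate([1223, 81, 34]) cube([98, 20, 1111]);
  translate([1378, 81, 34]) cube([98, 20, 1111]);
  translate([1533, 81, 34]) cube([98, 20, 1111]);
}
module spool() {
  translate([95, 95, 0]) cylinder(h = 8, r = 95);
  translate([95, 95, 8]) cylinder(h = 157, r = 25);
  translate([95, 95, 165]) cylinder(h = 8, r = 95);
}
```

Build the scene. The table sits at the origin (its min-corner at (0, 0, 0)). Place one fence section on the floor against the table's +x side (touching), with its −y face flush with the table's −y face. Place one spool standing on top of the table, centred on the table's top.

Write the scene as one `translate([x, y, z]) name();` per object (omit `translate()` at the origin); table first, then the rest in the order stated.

table();
translate([900, 0, 0]) fence_section();
translate([355, 353, 722]) spool();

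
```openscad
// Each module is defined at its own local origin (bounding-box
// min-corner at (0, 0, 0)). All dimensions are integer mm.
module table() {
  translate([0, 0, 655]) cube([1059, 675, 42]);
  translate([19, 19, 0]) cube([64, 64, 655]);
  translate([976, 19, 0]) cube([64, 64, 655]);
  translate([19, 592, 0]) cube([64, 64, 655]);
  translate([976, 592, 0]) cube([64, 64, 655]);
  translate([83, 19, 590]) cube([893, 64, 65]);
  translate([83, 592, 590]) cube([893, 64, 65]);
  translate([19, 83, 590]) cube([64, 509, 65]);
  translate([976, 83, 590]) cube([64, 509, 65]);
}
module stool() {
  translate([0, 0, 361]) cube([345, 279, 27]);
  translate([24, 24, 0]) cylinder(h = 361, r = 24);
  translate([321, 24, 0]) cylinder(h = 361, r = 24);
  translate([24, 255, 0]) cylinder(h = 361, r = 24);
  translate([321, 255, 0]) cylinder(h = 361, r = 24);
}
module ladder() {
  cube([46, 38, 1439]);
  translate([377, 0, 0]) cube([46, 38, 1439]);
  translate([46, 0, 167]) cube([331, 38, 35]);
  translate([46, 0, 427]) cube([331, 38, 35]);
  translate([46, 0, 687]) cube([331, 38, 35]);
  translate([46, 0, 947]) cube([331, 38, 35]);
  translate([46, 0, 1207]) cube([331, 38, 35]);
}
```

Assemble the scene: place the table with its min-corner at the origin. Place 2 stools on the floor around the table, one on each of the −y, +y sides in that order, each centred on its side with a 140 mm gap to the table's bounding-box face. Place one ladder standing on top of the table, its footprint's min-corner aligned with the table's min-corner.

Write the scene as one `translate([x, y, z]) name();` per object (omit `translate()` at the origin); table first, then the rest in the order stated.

table();
translate([357, -419, 0]) stool();
translate([357, 815, 0]) stool();
translate([0, 0, 697]) ladder();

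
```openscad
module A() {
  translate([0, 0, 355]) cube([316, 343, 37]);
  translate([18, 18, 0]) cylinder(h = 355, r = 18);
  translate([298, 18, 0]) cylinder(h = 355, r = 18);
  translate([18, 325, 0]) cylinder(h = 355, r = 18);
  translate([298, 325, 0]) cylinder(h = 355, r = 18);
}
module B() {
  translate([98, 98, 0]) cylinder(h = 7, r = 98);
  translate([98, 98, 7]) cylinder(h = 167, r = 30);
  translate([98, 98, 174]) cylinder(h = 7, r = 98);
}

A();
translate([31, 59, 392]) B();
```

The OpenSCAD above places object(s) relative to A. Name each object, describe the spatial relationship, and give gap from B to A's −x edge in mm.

A is a stool. B is a spool. The spool is on top of the stool. The gap from the spool to the stool's −x edge is 31 mm.

The spool's min-x is at 31; the stool's min-x is 0; gap = 31 mm.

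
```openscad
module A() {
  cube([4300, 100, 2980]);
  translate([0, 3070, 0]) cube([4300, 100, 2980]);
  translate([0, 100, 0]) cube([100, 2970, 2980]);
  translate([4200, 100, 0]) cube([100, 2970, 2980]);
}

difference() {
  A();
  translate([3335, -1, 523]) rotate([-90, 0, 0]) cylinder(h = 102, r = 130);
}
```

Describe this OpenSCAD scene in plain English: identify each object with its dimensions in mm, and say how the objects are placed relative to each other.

A is a box-shaped house frame (walls only): outside footprint 4300×3170 mm, wall height 2980 mm, wall thickness 100 mm. The two y-facing walls run the full x-width; the two x-facing walls fit between the inner faces of the y-facing walls.

The house frame has a circular hole of radius 130 mm through its front wall, centred at (x = 3335, z = 523).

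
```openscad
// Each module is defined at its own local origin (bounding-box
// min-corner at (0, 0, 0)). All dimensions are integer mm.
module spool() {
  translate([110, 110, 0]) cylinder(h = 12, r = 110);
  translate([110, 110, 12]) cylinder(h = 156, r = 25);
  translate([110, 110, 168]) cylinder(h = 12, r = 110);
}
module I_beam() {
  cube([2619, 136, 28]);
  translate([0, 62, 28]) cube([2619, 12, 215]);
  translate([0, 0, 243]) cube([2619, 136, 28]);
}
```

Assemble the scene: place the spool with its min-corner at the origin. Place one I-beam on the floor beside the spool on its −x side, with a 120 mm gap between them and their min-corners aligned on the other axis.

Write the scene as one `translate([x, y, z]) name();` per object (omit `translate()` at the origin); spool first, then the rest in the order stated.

spool();
translate([-2739, 0, 0]) I_beam();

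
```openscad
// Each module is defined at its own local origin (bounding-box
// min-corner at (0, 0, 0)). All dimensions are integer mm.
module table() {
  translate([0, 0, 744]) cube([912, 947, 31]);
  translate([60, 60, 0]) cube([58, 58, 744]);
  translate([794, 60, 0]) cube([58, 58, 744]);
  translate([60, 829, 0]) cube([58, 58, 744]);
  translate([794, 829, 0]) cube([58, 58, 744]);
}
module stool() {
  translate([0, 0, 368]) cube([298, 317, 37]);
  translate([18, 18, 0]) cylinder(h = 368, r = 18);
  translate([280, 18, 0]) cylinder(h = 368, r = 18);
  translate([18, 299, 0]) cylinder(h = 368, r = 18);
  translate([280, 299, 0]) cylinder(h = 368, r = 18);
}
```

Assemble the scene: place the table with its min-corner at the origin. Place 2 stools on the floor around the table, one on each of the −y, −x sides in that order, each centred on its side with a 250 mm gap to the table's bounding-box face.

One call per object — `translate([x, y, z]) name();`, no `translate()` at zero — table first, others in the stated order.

table();
translate([307, -567, 0]) stool();
translate([-548, 315, 0]) stool();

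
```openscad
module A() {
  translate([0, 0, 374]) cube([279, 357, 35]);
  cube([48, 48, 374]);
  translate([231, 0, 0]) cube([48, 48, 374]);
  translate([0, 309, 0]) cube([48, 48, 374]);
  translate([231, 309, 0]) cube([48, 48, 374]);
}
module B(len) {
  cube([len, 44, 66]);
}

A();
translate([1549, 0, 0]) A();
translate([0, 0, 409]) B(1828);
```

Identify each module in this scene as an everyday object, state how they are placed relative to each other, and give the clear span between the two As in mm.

A is a stool. B is a beam. A beam spans the tops of two stools. The clear span between the two stools is 1270 mm.

Second stool starts at x = 1549; first ends at x = 279; clear span = 1549 − 279 = 1270 mm.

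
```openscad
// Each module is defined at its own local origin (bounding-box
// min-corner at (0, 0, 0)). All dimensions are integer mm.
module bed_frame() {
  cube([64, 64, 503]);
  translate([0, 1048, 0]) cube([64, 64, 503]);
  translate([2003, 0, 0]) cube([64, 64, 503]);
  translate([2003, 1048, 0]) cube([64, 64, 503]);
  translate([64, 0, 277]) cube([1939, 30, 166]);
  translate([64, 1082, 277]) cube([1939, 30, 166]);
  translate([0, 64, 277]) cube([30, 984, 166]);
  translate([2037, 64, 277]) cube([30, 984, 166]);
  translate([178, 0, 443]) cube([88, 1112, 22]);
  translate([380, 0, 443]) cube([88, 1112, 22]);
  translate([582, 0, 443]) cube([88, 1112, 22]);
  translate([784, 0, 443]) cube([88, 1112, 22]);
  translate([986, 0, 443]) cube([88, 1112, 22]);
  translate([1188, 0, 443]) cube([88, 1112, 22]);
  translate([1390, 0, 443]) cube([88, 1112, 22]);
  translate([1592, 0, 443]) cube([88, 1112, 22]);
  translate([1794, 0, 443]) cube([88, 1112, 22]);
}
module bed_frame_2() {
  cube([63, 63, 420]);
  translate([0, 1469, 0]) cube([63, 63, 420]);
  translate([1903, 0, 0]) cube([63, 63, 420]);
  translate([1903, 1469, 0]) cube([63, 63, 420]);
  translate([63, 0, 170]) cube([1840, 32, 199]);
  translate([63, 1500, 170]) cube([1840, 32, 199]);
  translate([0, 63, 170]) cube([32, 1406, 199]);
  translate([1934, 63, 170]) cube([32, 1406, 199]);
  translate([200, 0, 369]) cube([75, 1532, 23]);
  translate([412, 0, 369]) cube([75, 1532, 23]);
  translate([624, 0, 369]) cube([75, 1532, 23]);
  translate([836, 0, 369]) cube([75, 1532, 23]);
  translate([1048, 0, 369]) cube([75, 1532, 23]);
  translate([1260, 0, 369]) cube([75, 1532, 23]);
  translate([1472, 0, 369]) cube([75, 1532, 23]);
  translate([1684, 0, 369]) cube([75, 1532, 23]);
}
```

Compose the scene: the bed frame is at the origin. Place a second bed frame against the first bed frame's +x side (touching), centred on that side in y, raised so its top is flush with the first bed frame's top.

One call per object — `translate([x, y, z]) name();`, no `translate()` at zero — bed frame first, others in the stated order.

bed_frame();
translate([2067, -210, 83]) bed_frame_2();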